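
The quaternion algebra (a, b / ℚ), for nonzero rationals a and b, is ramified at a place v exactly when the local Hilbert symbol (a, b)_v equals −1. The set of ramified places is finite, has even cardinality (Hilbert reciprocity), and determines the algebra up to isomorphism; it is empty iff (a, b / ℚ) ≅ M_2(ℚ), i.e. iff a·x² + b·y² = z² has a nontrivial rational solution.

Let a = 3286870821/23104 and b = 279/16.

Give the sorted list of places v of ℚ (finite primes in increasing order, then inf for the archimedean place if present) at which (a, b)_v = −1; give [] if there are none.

[13, 31]

Mod squares: a ≡ 380029, b ≡ 31. Check v ∈ {∞, 2, 3, 13, 19, 23, 31, 41}.
v=∞: 380029 > 0 and 31 > 0  ⇒  (a,b)_∞ = +1.
v=19: a=19^-2·(≡3), b=19^0·(≡2) mod 19; (3|19)=-1, (2|19)=-1; (−1)^{-2·0·9}·(-1)^0·(-1)^-2 = +1.
v=3: a=3^2·(≡1), b=3^2·(≡1) mod 3; (1|3)=+1, (1|3)=+1; (−1)^{2·2·1}·(+1)^2·(+1)^2 = +1.
v=41: a=41^1·(≡29), b=41^0·(≡20) mod 41; (29|41)=-1, (20|41)=+1; (−1)^{1·0·20}·(-1)^0·(+1)^1 = +1.
v=23: a=23^1·(≡18), b=23^0·(≡16) mod 23; (18|23)=+1, (16|23)=+1; (−1)^{1·0·11}·(+1)^0·(+1)^1 = +1.
v=2: v_2(a)=-6, v_2(b)=-4; units ≡ 5, 7 (mod 8); ε·ε+αω+βω = 0·1+-6·0+-4·1 ≡ 0  ⇒  (a,b)_2 = +1.
v=13: a=13^1·(≡12), b=13^0·(≡2) mod 13; (12|13)=+1, (2|13)=-1; (−1)^{1·0·6}·(+1)^0·(-1)^1 = -1.
v=31: a=31^3·(≡14), b=31^1·(≡18) mod 31; (14|31)=+1, (18|31)=+1; (−1)^{3·1·15}·(+1)^1·(+1)^3 = -1.
|Ram(380029, 31)| = 2, even; anisotropic at {13, 31}.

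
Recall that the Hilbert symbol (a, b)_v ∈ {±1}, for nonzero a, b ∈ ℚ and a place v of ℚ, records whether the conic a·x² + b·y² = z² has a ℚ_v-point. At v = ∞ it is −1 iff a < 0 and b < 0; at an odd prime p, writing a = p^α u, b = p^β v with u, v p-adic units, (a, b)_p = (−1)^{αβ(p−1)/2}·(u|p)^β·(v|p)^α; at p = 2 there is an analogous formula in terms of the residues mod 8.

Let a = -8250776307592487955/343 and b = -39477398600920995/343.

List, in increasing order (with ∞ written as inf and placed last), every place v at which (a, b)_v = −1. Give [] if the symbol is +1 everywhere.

[2, 11, 17, inf]

(a, b) ≡ (-85085, -146965) mod (ℚ^×)²; places V = {2, 3, 5, 7, 11, 13, 17, 19, ∞}.
(a,b)_3: α=16, u≡1; β=16, v≡2 (mod 3); (1|3)=+1, (2|3)=-1; sign (−1)^0·+1^16·-1^16 = +1.
(a,b)_2: α=0, β=0; u≡3, v≡3 (mod 8); ε(u)ε(v)=1·1, αω(v)=0·1, βω(u)=0·1; sum ≡ 1  ⇒  -1.
(a,b)_5: α=1, u≡3; β=1, v≡2 (mod 5); (3|5)=-1, (2|5)=-1; sign (−1)^0·-1^1·-1^1 = +1.
(a,b)_17: α=1, u≡12; β=1, v≡16 (mod 17); (12|17)=-1, (16|17)=+1; sign (−1)^0·-1^1·+1^1 = -1.
(a,b)_13: α=1, u≡6; β=1, v≡6 (mod 13); (6|13)=-1, (6|13)=-1; sign (−1)^0·-1^1·-1^1 = +1.
(a,b)_19: α=4, u≡6; β=3, v≡4 (mod 19); (6|19)=+1, (4|19)=+1; sign (−1)^0·+1^3·+1^4 = +1.
(a,b)_11: α=3, u≡3; β=2, v≡10 (mod 11); (3|11)=+1, (10|11)=-1; sign (−1)^0·+1^2·-1^3 = -1.
(a,b)_7: α=-3, u≡1; β=-3, v≡6 (mod 7); (1|7)=+1, (6|7)=-1; sign (−1)^1·+1^-3·-1^-3 = +1.
(a,b)_∞: sgn(-85085)=−, sgn(-146965)=−, so -1.
(-85085, -146965 / ℚ) ramifies at {2, 11, 17, ∞}: a division algebra.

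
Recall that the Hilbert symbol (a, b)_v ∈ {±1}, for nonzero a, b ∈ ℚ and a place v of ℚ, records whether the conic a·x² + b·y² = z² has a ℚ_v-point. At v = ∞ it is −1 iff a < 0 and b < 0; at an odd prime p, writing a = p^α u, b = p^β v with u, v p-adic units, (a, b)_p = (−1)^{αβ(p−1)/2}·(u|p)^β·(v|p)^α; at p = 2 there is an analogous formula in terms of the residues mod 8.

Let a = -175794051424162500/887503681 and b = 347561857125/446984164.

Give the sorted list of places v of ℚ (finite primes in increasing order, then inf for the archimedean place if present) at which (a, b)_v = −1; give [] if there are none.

Mod squares: a ≡ -396865, b ≡ 85. Check v ∈ {∞, 2, 3, 5, 7, 11, 17, 23, 29, 31}.
v=∞: -396865 < 0 and 85 > 0  ⇒  (a,b)_∞ = +1.
v=11: a=11^0·(≡5), b=11^-2·(≡6) mod 11; (5|11)=+1, (6|11)=-1; (−1)^{0·-2·5}·(+1)^-2·(-1)^0 = +1.
v=29: a=29^3·(≡17), b=29^2·(≡27) mod 29; (17|29)=-1, (27|29)=-1; (−1)^{3·2·14}·(-1)^2·(-1)^3 = -1.
v=31: a=31^-6·(≡9), b=31^-4·(≡22) mod 31; (9|31)=+1, (22|31)=-1; (−1)^{-6·-4·15}·(+1)^-4·(-1)^-6 = +1.
v=5: a=5^5·(≡3), b=5^3·(≡3) mod 5; (3|5)=-1, (3|5)=-1; (−1)^{5·3·2}·(-1)^3·(-1)^5 = +1.
v=23: a=23^1·(≡12), b=23^0·(≡16) mod 23; (12|23)=+1, (16|23)=+1; (−1)^{1·0·11}·(+1)^0·(+1)^1 = +1.
v=2: v_2(a)=2, v_2(b)=-2; units ≡ 7, 5 (mod 8); ε·ε+αω+βω = 1·0+2·1+-2·0 ≡ 0  ⇒  (a,b)_2 = +1.
v=3: a=3^6·(≡2), b=3^4·(≡1) mod 3; (2|3)=-1, (1|3)=+1; (−1)^{6·4·1}·(-1)^4·(+1)^6 = +1.
v=7: a=7^1·(≡3), b=7^4·(≡4) mod 7; (3|7)=-1, (4|7)=+1; (−1)^{1·4·3}·(-1)^4·(+1)^1 = +1.
v=17: a=17^3·(≡2), b=17^1·(≡7) mod 17; (2|17)=+1, (7|17)=-1; (−1)^{3·1·8}·(+1)^1·(-1)^3 = -1.
|Ram(-396865, 85)| = 2, even; anisotropic at {17, 29}.

[17, 29]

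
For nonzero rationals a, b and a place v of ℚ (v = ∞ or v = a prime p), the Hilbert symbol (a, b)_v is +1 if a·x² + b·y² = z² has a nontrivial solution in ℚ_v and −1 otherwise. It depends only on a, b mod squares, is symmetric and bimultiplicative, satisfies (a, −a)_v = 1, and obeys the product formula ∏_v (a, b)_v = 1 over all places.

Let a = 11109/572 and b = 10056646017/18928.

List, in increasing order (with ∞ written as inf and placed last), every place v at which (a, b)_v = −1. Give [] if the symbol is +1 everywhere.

[2, 3]

(a, b) ≡ (3003, 231) mod (ℚ^×)²; places V = {2, 3, 7, 11, 13, 23, ∞}.
(a,b)_∞: sgn(3003)=+, sgn(231)=+, so +1.
(a,b)_13: α=-1, u≡4; β=-2, v≡10 (mod 13); (4|13)=+1, (10|13)=+1; sign (−1)^0·+1^-2·+1^-1 = +1.
(a,b)_11: α=-1, u≡4; β=3, v≡2 (mod 11); (4|11)=+1, (2|11)=-1; sign (−1)^1·+1^3·-1^-1 = +1.
(a,b)_3: α=1, u≡2; β=3, v≡2 (mod 3); (2|3)=-1, (2|3)=-1; sign (−1)^1·-1^3·-1^1 = -1.
(a,b)_2: α=-2, β=-4; u≡3, v≡7 (mod 8); ε(u)ε(v)=1·1, αω(v)=-2·0, βω(u)=-4·1; sum ≡ 1  ⇒  -1.
(a,b)_7: α=1, u≡1; β=-1, v≡6 (mod 7); (1|7)=+1, (6|7)=-1; sign (−1)^1·+1^-1·-1^1 = +1.
(a,b)_23: α=2, u≡16; β=4, v≡12 (mod 23); (16|23)=+1, (12|23)=+1; sign (−1)^0·+1^4·+1^2 = +1.
(3003, 231 / ℚ) ramifies at {2, 3}: a division algebra.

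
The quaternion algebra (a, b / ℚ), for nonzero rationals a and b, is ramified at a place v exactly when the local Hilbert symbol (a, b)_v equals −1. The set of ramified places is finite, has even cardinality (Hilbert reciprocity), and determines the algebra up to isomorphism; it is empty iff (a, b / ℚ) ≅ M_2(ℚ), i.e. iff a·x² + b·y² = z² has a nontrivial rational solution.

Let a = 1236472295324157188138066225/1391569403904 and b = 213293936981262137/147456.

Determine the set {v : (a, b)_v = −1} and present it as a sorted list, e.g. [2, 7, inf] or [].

[]

(a, b) ≡ (1031849, 3857) mod (ℚ^×)²; places V = {2, 3, 5, 7, 11, 13, 17, 19, 23, 29, ∞}.
(a,b)_5: α=2, u≡1; β=0, v≡2 (mod 5); (1|5)=+1, (2|5)=-1; sign (−1)^0·+1^0·-1^2 = +1.
(a,b)_3: α=-4, u≡2; β=-2, v≡2 (mod 3); (2|3)=-1, (2|3)=-1; sign (−1)^0·-1^-2·-1^-4 = +1.
(a,b)_7: α=7, u≡2; β=3, v≡5 (mod 7); (2|7)=+1, (5|7)=-1; sign (−1)^1·+1^3·-1^7 = +1.
(a,b)_11: α=2, u≡1; β=2, v≡7 (mod 11); (1|11)=+1, (7|11)=-1; sign (−1)^0·+1^2·-1^2 = +1.
(a,b)_19: α=4, u≡9; β=3, v≡10 (mod 19); (9|19)=+1, (10|19)=-1; sign (−1)^0·+1^3·-1^4 = +1.
(a,b)_17: α=3, u≡10; β=2, v≡15 (mod 17); (10|17)=-1, (15|17)=+1; sign (−1)^0·-1^2·+1^3 = +1.
(a,b)_13: α=3, u≡7; β=2, v≡9 (mod 13); (7|13)=-1, (9|13)=+1; sign (−1)^0·-1^2·+1^3 = +1.
(a,b)_∞: sgn(1031849)=+, sgn(3857)=+, so +1.
(a,b)_2: α=-34, β=-14; u≡1, v≡1 (mod 8); ε(u)ε(v)=0·0, αω(v)=-34·0, βω(u)=-14·0; sum ≡ 0  ⇒  +1.
(a,b)_23: α=3, u≡16; β=2, v≡9 (mod 23); (16|23)=+1, (9|23)=+1; sign (−1)^0·+1^2·+1^3 = +1.
(a,b)_29: α=1, u≡2; β=1, v≡18 (mod 29); (2|29)=-1, (18|29)=-1; sign (−1)^0·-1^1·-1^1 = +1.
Ram(a, b) = ∅: the form 1031849·x² + 3857·y² − z² is isotropic over every ℚ_v, so by Hasse–Minkowski it is isotropic over ℚ.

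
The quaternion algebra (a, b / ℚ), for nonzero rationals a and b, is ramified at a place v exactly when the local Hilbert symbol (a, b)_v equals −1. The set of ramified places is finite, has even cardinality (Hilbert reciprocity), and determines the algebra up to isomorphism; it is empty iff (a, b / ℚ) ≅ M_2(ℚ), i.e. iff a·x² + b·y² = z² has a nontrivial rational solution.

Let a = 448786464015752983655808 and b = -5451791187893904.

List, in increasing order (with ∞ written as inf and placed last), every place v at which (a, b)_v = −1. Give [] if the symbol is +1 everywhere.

[2, 47]

(a, b) ≡ (25379718, -329) mod (ℚ^×)²; places V = {2, 3, 7, 13, 23, 43, 47, ∞}.
(a,b)_13: α=1, u≡8; β=0, v≡4 (mod 13); (8|13)=-1, (4|13)=+1; sign (−1)^0·-1^0·+1^1 = +1.
(a,b)_7: α=11, u≡5; β=7, v≡4 (mod 7); (5|7)=-1, (4|7)=+1; sign (−1)^1·-1^7·+1^11 = +1.
(a,b)_3: α=1, u≡2; β=2, v≡1 (mod 3); (2|3)=-1, (1|3)=+1; sign (−1)^0·-1^2·+1^1 = +1.
(a,b)_∞: sgn(25379718)=+, sgn(-329)=−, so +1.
(a,b)_2: α=7, β=4; u≡3, v≡7 (mod 8); ε(u)ε(v)=1·1, αω(v)=7·0, βω(u)=4·1; sum ≡ 1  ⇒  -1.
(a,b)_23: α=3, u≡4; β=2, v≡6 (mod 23); (4|23)=+1, (6|23)=+1; sign (−1)^0·+1^2·+1^3 = +1.
(a,b)_47: α=1, u≡13; β=1, v≡33 (mod 47); (13|47)=-1, (33|47)=-1; sign (−1)^1·-1^1·-1^1 = -1.
(a,b)_43: α=3, u≡20; β=2, v≡1 (mod 43); (20|43)=-1, (1|43)=+1; sign (−1)^0·-1^2·+1^3 = +1.
Ram(25379718, -329) = {2, 47}; no ℚ_2-point on the conic.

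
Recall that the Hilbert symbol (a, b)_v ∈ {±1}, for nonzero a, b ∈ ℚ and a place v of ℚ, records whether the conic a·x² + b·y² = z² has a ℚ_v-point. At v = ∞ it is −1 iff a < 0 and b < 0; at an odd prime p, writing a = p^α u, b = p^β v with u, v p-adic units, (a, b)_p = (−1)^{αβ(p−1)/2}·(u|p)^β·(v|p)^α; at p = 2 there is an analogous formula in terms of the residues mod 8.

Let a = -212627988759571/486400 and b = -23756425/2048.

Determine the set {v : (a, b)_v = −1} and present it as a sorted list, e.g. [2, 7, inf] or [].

Mod squares: a ≡ -5631281161, b ≡ -38786. Check v ∈ {∞, 2, 5, 7, 11, 17, 19, 29, 31, 41, 43}.
v=31: a=31^1·(≡13), b=31^0·(≡11) mod 31; (13|31)=-1, (11|31)=-1; (−1)^{1·0·15}·(-1)^0·(-1)^1 = -1.
v=11: a=11^5·(≡3), b=11^1·(≡5) mod 11; (3|11)=+1, (5|11)=+1; (−1)^{5·1·5}·(+1)^1·(+1)^5 = -1.
v=7: a=7^2·(≡5), b=7^2·(≡4) mod 7; (5|7)=-1, (4|7)=+1; (−1)^{2·2·3}·(-1)^2·(+1)^2 = +1.
v=∞: -5631281161 < 0 and -38786 < 0  ⇒  (a,b)_∞ = -1.
v=2: v_2(a)=-10, v_2(b)=-11; units ≡ 7, 7 (mod 8); ε·ε+αω+βω = 1·1+-10·0+-11·0 ≡ 1  ⇒  (a,b)_2 = -1.
v=17: a=17^1·(≡1), b=17^0·(≡9) mod 17; (1|17)=+1, (9|17)=+1; (−1)^{1·0·8}·(+1)^0·(+1)^1 = +1.
v=43: a=43^1·(≡42), b=43^1·(≡41) mod 43; (42|43)=-1, (41|43)=+1; (−1)^{1·1·21}·(-1)^1·(+1)^1 = +1.
v=41: a=41^1·(≡21), b=41^1·(≡27) mod 41; (21|41)=+1, (27|41)=-1; (−1)^{1·1·20}·(+1)^1·(-1)^1 = -1.
v=29: a=29^1·(≡4), b=29^0·(≡16) mod 29; (4|29)=+1, (16|29)=+1; (−1)^{1·0·14}·(+1)^0·(+1)^1 = +1.
v=5: a=5^-2·(≡4), b=5^2·(≡1) mod 5; (4|5)=+1, (1|5)=+1; (−1)^{-2·2·2}·(+1)^2·(+1)^-2 = +1.
v=19: a=19^-1·(≡4), b=19^0·(≡15) mod 19; (4|19)=+1, (15|19)=-1; (−1)^{-1·0·9}·(+1)^0·(-1)^-1 = -1.
Ram(-5631281161, -38786) = {2, 11, 19, 31, 41, ∞}; no ℚ_2-point on the conic.

[2, 11, 19, 31, 41, inf]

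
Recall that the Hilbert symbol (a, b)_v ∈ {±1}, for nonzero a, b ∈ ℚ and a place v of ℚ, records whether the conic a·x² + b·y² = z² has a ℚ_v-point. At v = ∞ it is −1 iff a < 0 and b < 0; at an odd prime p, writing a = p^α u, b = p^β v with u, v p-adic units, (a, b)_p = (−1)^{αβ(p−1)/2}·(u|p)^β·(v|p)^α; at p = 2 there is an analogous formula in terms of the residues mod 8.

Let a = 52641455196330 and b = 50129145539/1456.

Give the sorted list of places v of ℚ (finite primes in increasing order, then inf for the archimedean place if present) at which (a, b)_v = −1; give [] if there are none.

(a, b) ≡ (330, 1001) mod (ℚ^×)²; places V = {2, 3, 5, 7, 11, 13, 17, 19, ∞}.
(a,b)_11: α=3, u≡10; β=3, v≡3 (mod 11); (10|11)=-1, (3|11)=+1; sign (−1)^1·-1^3·+1^3 = +1.
(a,b)_7: α=4, u≡2; β=-1, v≡5 (mod 7); (2|7)=+1, (5|7)=-1; sign (−1)^0·+1^-1·-1^4 = +1.
(a,b)_2: α=1, β=-4; u≡5, v≡1 (mod 8); ε(u)ε(v)=0·0, αω(v)=1·0, βω(u)=-4·1; sum ≡ 0  ⇒  +1.
(a,b)_3: α=3, u≡2; β=0, v≡2 (mod 3); (2|3)=-1, (2|3)=-1; sign (−1)^0·-1^0·-1^3 = -1.
(a,b)_∞: sgn(330)=+, sgn(1001)=+, so +1.
(a,b)_13: α=2, u≡2; β=-1, v≡12 (mod 13); (2|13)=-1, (12|13)=+1; sign (−1)^0·-1^-1·+1^2 = -1.
(a,b)_17: α=0, u≡7; β=2, v≡15 (mod 17); (7|17)=-1, (15|17)=+1; sign (−1)^0·-1^2·+1^0 = +1.
(a,b)_5: α=1, u≡1; β=0, v≡4 (mod 5); (1|5)=+1, (4|5)=+1; sign (−1)^0·+1^0·+1^1 = +1.
(a,b)_19: α=2, u≡1; β=4, v≡13 (mod 19); (1|19)=+1, (13|19)=-1; sign (−1)^0·+1^4·-1^2 = +1.
|Ram(330, 1001)| = 2, even; anisotropic at {3, 13}.

[3, 13]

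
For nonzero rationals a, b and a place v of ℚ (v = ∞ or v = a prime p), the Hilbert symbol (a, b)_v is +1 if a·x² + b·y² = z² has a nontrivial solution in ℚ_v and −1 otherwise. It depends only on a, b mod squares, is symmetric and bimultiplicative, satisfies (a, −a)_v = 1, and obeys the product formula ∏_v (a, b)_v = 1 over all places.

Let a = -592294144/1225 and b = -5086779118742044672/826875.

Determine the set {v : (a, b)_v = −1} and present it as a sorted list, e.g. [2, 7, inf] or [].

Mod squares: a ≡ -6409, b ≡ -174. Check v ∈ {∞, 2, 3, 5, 7, 13, 17, 19, 29}.
v=19: a=19^2·(≡13), b=19^4·(≡9) mod 19; (13|19)=-1, (9|19)=+1; (−1)^{2·4·9}·(-1)^4·(+1)^2 = +1.
v=7: a=7^-2·(≡5), b=7^-2·(≡2) mod 7; (5|7)=-1, (2|7)=+1; (−1)^{-2·-2·3}·(-1)^-2·(+1)^-2 = +1.
v=∞: -6409 < 0 and -174 < 0  ⇒  (a,b)_∞ = -1.
v=5: a=5^-2·(≡4), b=5^-4·(≡1) mod 5; (4|5)=+1, (1|5)=+1; (−1)^{-2·-4·2}·(+1)^-4·(+1)^-2 = +1.
v=3: a=3^0·(≡2), b=3^-3·(≡2) mod 3; (2|3)=-1, (2|3)=-1; (−1)^{0·-3·1}·(-1)^-3·(-1)^0 = -1.
v=2: v_2(a)=8, v_2(b)=15; units ≡ 7, 1 (mod 8); ε·ε+αω+βω = 1·0+8·0+15·0 ≡ 0  ⇒  (a,b)_2 = +1.
v=17: a=17^1·(≡5), b=17^2·(≡13) mod 17; (5|17)=-1, (13|17)=+1; (−1)^{1·2·8}·(-1)^2·(+1)^1 = +1.
v=29: a=29^1·(≡18), b=29^3·(≡25) mod 29; (18|29)=-1, (25|29)=+1; (−1)^{1·3·14}·(-1)^3·(+1)^1 = -1.
v=13: a=13^1·(≡4), b=13^2·(≡7) mod 13; (4|13)=+1, (7|13)=-1; (−1)^{1·2·6}·(+1)^2·(-1)^1 = -1.
(-6409, -174 / ℚ) ramifies at {3, 13, 29, ∞}: a division algebra.

[3, 13, 29, inf]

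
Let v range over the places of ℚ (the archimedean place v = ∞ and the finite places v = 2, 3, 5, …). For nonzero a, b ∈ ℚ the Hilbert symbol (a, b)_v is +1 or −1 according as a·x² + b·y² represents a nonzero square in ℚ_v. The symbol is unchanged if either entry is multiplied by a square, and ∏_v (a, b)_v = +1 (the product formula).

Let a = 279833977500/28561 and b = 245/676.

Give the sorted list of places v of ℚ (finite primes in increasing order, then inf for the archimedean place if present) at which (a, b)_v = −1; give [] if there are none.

[3, 7]

(a, b) ≡ (18879, 5) mod (ℚ^×)²; places V = {2, 3, 5, 7, 11, 13, 29, 31, ∞}.
(a,b)_7: α=3, u≡4; β=2, v≡3 (mod 7); (4|7)=+1, (3|7)=-1; sign (−1)^0·+1^2·-1^3 = -1.
(a,b)_2: α=2, β=-2; u≡7, v≡5 (mod 8); ε(u)ε(v)=1·0, αω(v)=2·1, βω(u)=-2·0; sum ≡ 0  ⇒  +1.
(a,b)_31: α=1, u≡10; β=0, v≡16 (mod 31); (10|31)=+1, (16|31)=+1; sign (−1)^0·+1^0·+1^1 = +1.
(a,b)_5: α=4, u≡4; β=1, v≡4 (mod 5); (4|5)=+1, (4|5)=+1; sign (−1)^0·+1^1·+1^4 = +1.
(a,b)_∞: sgn(18879)=+, sgn(5)=+, so +1.
(a,b)_11: α=2, u≡9; β=0, v≡5 (mod 11); (9|11)=+1, (5|11)=+1; sign (−1)^0·+1^0·+1^2 = +1.
(a,b)_13: α=-4, u≡12; β=-2, v≡6 (mod 13); (12|13)=+1, (6|13)=-1; sign (−1)^0·+1^-2·-1^-4 = +1.
(a,b)_29: α=1, u≡22; β=0, v≡24 (mod 29); (22|29)=+1, (24|29)=+1; sign (−1)^0·+1^0·+1^1 = +1.
(a,b)_3: α=1, u≡2; β=0, v≡2 (mod 3); (2|3)=-1, (2|3)=-1; sign (−1)^0·-1^0·-1^1 = -1.
(18879, 5 / ℚ) ramifies at {3, 7}: a division algebra.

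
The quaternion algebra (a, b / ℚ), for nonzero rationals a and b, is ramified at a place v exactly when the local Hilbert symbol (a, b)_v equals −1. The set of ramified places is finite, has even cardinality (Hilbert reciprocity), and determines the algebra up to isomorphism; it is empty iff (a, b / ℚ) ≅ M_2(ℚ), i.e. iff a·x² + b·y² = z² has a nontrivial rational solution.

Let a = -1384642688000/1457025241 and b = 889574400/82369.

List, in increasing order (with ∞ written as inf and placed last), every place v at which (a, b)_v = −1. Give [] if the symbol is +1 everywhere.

[11, 13]

Mod squares: a ≡ -5, b ≡ 429. Check v ∈ {∞, 2, 3, 5, 7, 11, 13, 19, 23, 41}.
v=23: a=23^2·(≡3), b=23^0·(≡7) mod 23; (3|23)=+1, (7|23)=-1; (−1)^{2·0·11}·(+1)^0·(-1)^2 = +1.
v=7: a=7^-4·(≡4), b=7^-2·(≡1) mod 7; (4|7)=+1, (1|7)=+1; (−1)^{-4·-2·3}·(+1)^-2·(+1)^-4 = +1.
v=3: a=3^0·(≡1), b=3^5·(≡2) mod 3; (1|3)=+1, (2|3)=-1; (−1)^{0·5·1}·(+1)^5·(-1)^0 = +1.
v=19: a=19^-2·(≡2), b=19^0·(≡6) mod 19; (2|19)=-1, (6|19)=+1; (−1)^{-2·0·9}·(-1)^0·(+1)^-2 = +1.
v=∞: -5 < 0 and 429 > 0  ⇒  (a,b)_∞ = +1.
v=41: a=41^-2·(≡37), b=41^-2·(≡3) mod 41; (37|41)=+1, (3|41)=-1; (−1)^{-2·-2·20}·(+1)^-2·(-1)^-2 = +1.
v=13: a=13^2·(≡5), b=13^1·(≡11) mod 13; (5|13)=-1, (11|13)=-1; (−1)^{2·1·6}·(-1)^1·(-1)^2 = -1.
v=2: v_2(a)=10, v_2(b)=10; units ≡ 3, 5 (mod 8); ε·ε+αω+βω = 1·0+10·1+10·1 ≡ 0  ⇒  (a,b)_2 = +1.
v=11: a=11^2·(≡6), b=11^1·(≡6) mod 11; (6|11)=-1, (6|11)=-1; (−1)^{2·1·5}·(-1)^1·(-1)^2 = -1.
v=5: a=5^3·(≡1), b=5^2·(≡4) mod 5; (1|5)=+1, (4|5)=+1; (−1)^{3·2·2}·(+1)^2·(+1)^3 = +1.
Ram(-5, 429) = {11, 13}; no ℚ_11-point on the conic.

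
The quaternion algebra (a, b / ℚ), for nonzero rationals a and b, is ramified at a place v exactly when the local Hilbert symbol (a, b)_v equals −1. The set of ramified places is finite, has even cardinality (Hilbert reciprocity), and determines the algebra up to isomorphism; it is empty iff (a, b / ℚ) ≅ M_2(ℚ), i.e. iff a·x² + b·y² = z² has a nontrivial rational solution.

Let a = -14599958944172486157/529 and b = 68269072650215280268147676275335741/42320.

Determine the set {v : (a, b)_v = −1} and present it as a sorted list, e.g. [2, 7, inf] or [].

(a, b) ≡ (-1045213, 140505) mod (ℚ^×)²; places V = {2, 3, 5, 7, 13, 17, 19, 23, 29, 37, 41, 53, ∞}.
(a,b)_23: α=-2, u≡19; β=-2, v≡7 (mod 23); (19|23)=-1, (7|23)=-1; sign (−1)^0·-1^-2·-1^-2 = +1.
(a,b)_13: α=1, u≡9; β=2, v≡3 (mod 13); (9|13)=+1, (3|13)=+1; sign (−1)^0·+1^2·+1^1 = +1.
(a,b)_5: α=0, u≡2; β=-1, v≡4 (mod 5); (2|5)=-1, (4|5)=+1; sign (−1)^0·-1^-1·+1^0 = -1.
(a,b)_29: α=2, u≡9; β=3, v≡19 (mod 29); (9|29)=+1, (19|29)=-1; sign (−1)^0·+1^3·-1^2 = +1.
(a,b)_∞: sgn(-1045213)=−, sgn(140505)=+, so +1.
(a,b)_17: α=2, u≡9; β=3, v≡7 (mod 17); (9|17)=+1, (7|17)=-1; sign (−1)^0·+1^3·-1^2 = +1.
(a,b)_37: α=1, u≡24; β=2, v≡10 (mod 37); (24|37)=-1, (10|37)=+1; sign (−1)^0·-1^2·+1^1 = +1.
(a,b)_41: α=1, u≡5; β=2, v≡23 (mod 41); (5|41)=+1, (23|41)=+1; sign (−1)^0·+1^2·+1^1 = +1.
(a,b)_2: α=0, β=-4; u≡3, v≡1 (mod 8); ε(u)ε(v)=1·0, αω(v)=0·0, βω(u)=-4·1; sum ≡ 0  ⇒  +1.
(a,b)_3: α=2, u≡2; β=5, v≡2 (mod 3); (2|3)=-1, (2|3)=-1; sign (−1)^0·-1^5·-1^2 = -1.
(a,b)_7: α=2, u≡5; β=4, v≡2 (mod 7); (5|7)=-1, (2|7)=+1; sign (−1)^0·-1^4·+1^2 = +1.
(a,b)_53: α=1, u≡32; β=2, v≡30 (mod 53); (32|53)=-1, (30|53)=-1; sign (−1)^0·-1^2·-1^1 = -1.
(a,b)_19: α=4, u≡18; β=7, v≡7 (mod 19); (18|19)=-1, (7|19)=+1; sign (−1)^0·-1^7·+1^4 = -1.
|Ram(-1045213, 140505)| = 4, even; anisotropic at {3, 5, 19, 53}.

[3, 5, 19, 53]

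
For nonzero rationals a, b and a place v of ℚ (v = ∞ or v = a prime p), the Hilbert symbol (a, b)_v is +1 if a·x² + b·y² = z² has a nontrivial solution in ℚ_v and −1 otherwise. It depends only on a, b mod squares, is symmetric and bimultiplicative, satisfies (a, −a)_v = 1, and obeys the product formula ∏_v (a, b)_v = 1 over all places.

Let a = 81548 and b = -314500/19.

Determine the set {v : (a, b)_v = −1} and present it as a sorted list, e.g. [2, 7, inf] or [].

[5, 19, 29, 37]

(a, b) ≡ (20387, -59755) mod (ℚ^×)²; places V = {2, 5, 17, 19, 29, 37, ∞}.
(a,b)_2: α=2, β=2; u≡3, v≡5 (mod 8); ε(u)ε(v)=1·0, αω(v)=2·1, βω(u)=2·1; sum ≡ 0  ⇒  +1.
(a,b)_∞: sgn(20387)=+, sgn(-59755)=−, so +1.
(a,b)_37: α=1, u≡21; β=1, v≡20 (mod 37); (21|37)=+1, (20|37)=-1; sign (−1)^0·+1^1·-1^1 = -1.
(a,b)_29: α=1, u≡28; β=0, v≡14 (mod 29); (28|29)=+1, (14|29)=-1; sign (−1)^0·+1^0·-1^1 = -1.
(a,b)_19: α=1, u≡17; β=-1, v≡7 (mod 19); (17|19)=+1, (7|19)=+1; sign (−1)^1·+1^-1·+1^1 = -1.
(a,b)_5: α=0, u≡3; β=3, v≡1 (mod 5); (3|5)=-1, (1|5)=+1; sign (−1)^0·-1^3·+1^0 = -1.
(a,b)_17: α=0, u≡16; β=1, v≡15 (mod 17); (16|17)=+1, (15|17)=+1; sign (−1)^0·+1^1·+1^0 = +1.
(20387, -59755 / ℚ) ramifies at {5, 19, 29, 37}: a division algebra.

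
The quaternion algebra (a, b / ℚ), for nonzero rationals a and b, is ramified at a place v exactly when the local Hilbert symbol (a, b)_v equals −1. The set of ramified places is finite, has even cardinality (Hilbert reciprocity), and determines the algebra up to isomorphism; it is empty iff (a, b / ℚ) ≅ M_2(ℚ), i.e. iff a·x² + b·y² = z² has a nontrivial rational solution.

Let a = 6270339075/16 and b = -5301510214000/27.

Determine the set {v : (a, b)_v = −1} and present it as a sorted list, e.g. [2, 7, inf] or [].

(a, b) ≡ (3003, -23205) mod (ℚ^×)²; places V = {2, 3, 5, 7, 11, 13, 17, ∞}.
(a,b)_17: α=4, u≡14; β=3, v≡6 (mod 17); (14|17)=-1, (6|17)=-1; sign (−1)^0·-1^3·-1^4 = -1.
(a,b)_11: α=1, u≡9; β=2, v≡9 (mod 11); (9|11)=+1, (9|11)=+1; sign (−1)^0·+1^2·+1^1 = +1.
(a,b)_2: α=-4, β=4; u≡3, v≡3 (mod 8); ε(u)ε(v)=1·1, αω(v)=-4·1, βω(u)=4·1; sum ≡ 1  ⇒  -1.
(a,b)_5: α=2, u≡3; β=3, v≡4 (mod 5); (3|5)=-1, (4|5)=+1; sign (−1)^0·-1^3·+1^2 = -1.
(a,b)_3: α=1, u≡2; β=-3, v≡2 (mod 3); (2|3)=-1, (2|3)=-1; sign (−1)^1·-1^-3·-1^1 = -1.
(a,b)_7: α=1, u≡2; β=3, v≡3 (mod 7); (2|7)=+1, (3|7)=-1; sign (−1)^1·+1^3·-1^1 = +1.
(a,b)_∞: sgn(3003)=+, sgn(-23205)=−, so +1.
(a,b)_13: α=1, u≡9; β=1, v≡12 (mod 13); (9|13)=+1, (12|13)=+1; sign (−1)^0·+1^1·+1^1 = +1.
Ram(3003, -23205) = {2, 3, 5, 17}; no ℚ_2-point on the conic.

[2, 3, 5, 17]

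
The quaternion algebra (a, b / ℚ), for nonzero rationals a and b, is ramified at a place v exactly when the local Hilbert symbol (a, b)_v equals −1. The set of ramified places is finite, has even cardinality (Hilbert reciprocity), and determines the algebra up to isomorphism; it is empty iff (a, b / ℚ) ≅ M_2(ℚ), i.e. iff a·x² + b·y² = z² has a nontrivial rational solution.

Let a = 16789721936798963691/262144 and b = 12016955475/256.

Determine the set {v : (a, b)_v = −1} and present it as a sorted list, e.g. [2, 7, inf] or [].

(a, b) ≡ (5578419, 5934299) mod (ℚ^×)²; places V = {2, 3, 5, 7, 11, 17, 19, 23, 29, 31, 41, ∞}.
(a,b)_41: α=1, u≡16; β=1, v≡39 (mod 41); (16|41)=+1, (39|41)=+1; sign (−1)^0·+1^1·+1^1 = +1.
(a,b)_3: α=5, u≡1; β=4, v≡2 (mod 3); (1|3)=+1, (2|3)=-1; sign (−1)^0·+1^4·-1^5 = -1.
(a,b)_7: α=1, u≡2; β=1, v≡4 (mod 7); (2|7)=+1, (4|7)=+1; sign (−1)^1·+1^1·+1^1 = -1.
(a,b)_17: α=4, u≡5; β=0, v≡14 (mod 17); (5|17)=-1, (14|17)=-1; sign (−1)^0·-1^0·-1^4 = +1.
(a,b)_23: α=2, u≡19; β=1, v≡15 (mod 23); (19|23)=-1, (15|23)=-1; sign (−1)^0·-1^1·-1^2 = -1.
(a,b)_∞: sgn(5578419)=+, sgn(5934299)=+, so +1.
(a,b)_19: α=1, u≡18; β=0, v≡8 (mod 19); (18|19)=-1, (8|19)=-1; sign (−1)^0·-1^0·-1^1 = -1.
(a,b)_11: α=1, u≡2; β=0, v≡10 (mod 11); (2|11)=-1, (10|11)=-1; sign (−1)^0·-1^0·-1^1 = -1.
(a,b)_31: α=1, u≡8; β=1, v≡5 (mod 31); (8|31)=+1, (5|31)=+1; sign (−1)^1·+1^1·+1^1 = -1.
(a,b)_2: α=-18, β=-8; u≡3, v≡3 (mod 8); ε(u)ε(v)=1·1, αω(v)=-18·1, βω(u)=-8·1; sum ≡ 1  ⇒  -1.
(a,b)_5: α=0, u≡4; β=2, v≡4 (mod 5); (4|5)=+1, (4|5)=+1; sign (−1)^0·+1^2·+1^0 = +1.
(a,b)_29: α=2, u≡21; β=1, v≡7 (mod 29); (21|29)=-1, (7|29)=+1; sign (−1)^0·-1^1·+1^2 = -1.
(5578419, 5934299 / ℚ) ramifies at {2, 3, 7, 11, 19, 23, 29, 31}: a division algebra.

[2, 3, 7, 11, 19, 23, 29, 31]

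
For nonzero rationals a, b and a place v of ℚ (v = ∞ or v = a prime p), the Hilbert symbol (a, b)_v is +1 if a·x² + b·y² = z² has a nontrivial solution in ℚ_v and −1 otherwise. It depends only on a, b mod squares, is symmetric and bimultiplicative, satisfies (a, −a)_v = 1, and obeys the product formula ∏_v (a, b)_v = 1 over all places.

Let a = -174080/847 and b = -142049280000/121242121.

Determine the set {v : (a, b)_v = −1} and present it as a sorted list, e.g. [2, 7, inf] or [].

Mod squares: a ≡ -1190, b ≡ -3. Check v ∈ {∞, 2, 3, 5, 7, 11, 13, 17}.
v=13: a=13^0·(≡8), b=13^-2·(≡12) mod 13; (8|13)=-1, (12|13)=+1; (−1)^{0·-2·6}·(-1)^-2·(+1)^0 = +1.
v=5: a=5^1·(≡2), b=5^4·(≡2) mod 5; (2|5)=-1, (2|5)=-1; (−1)^{1·4·2}·(-1)^4·(-1)^1 = -1.
v=17: a=17^1·(≡2), b=17^2·(≡6) mod 17; (2|17)=+1, (6|17)=-1; (−1)^{1·2·8}·(+1)^2·(-1)^1 = -1.
v=2: v_2(a)=11, v_2(b)=18; units ≡ 5, 5 (mod 8); ε·ε+αω+βω = 0·0+11·1+18·1 ≡ 1  ⇒  (a,b)_2 = -1.
v=7: a=7^-1·(≡5), b=7^-2·(≡4) mod 7; (5|7)=-1, (4|7)=+1; (−1)^{-1·-2·3}·(-1)^-2·(+1)^-1 = +1.
v=3: a=3^0·(≡1), b=3^1·(≡2) mod 3; (1|3)=+1, (2|3)=-1; (−1)^{0·1·1}·(+1)^1·(-1)^0 = +1.
v=11: a=11^-2·(≡4), b=11^-4·(≡6) mod 11; (4|11)=+1, (6|11)=-1; (−1)^{-2·-4·5}·(+1)^-4·(-1)^-2 = +1.
v=∞: -1190 < 0 and -3 < 0  ⇒  (a,b)_∞ = -1.
(-1190, -3 / ℚ) ramifies at {2, 5, 17, ∞}: a division algebra.

[2, 5, 17, inf]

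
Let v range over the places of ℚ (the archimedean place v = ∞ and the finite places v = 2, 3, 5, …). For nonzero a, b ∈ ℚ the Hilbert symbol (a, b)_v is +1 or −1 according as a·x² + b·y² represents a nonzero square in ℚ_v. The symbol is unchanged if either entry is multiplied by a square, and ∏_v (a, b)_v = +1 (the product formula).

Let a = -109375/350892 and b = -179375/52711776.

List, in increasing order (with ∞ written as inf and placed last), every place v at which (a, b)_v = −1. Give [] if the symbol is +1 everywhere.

[3, inf]

Mod squares: a ≡ -21, b ≡ -1722. Check v ∈ {∞, 2, 3, 5, 7, 13, 19, 41}.
v=3: a=3^-5·(≡2), b=3^-3·(≡2) mod 3; (2|3)=-1, (2|3)=-1; (−1)^{-5·-3·1}·(-1)^-3·(-1)^-5 = -1.
v=41: a=41^0·(≡39), b=41^1·(≡4) mod 41; (39|41)=+1, (4|41)=+1; (−1)^{0·1·20}·(+1)^1·(+1)^0 = +1.
v=∞: -21 < 0 and -1722 < 0  ⇒  (a,b)_∞ = -1.
v=13: a=13^0·(≡8), b=13^-2·(≡8) mod 13; (8|13)=-1, (8|13)=-1; (−1)^{0·-2·6}·(-1)^-2·(-1)^0 = +1.
v=7: a=7^1·(≡2), b=7^1·(≡6) mod 7; (2|7)=+1, (6|7)=-1; (−1)^{1·1·3}·(+1)^1·(-1)^1 = +1.
v=2: v_2(a)=-2, v_2(b)=-5; units ≡ 3, 3 (mod 8); ε·ε+αω+βω = 1·1+-2·1+-5·1 ≡ 0  ⇒  (a,b)_2 = +1.
v=19: a=19^-2·(≡9), b=19^-2·(≡4) mod 19; (9|19)=+1, (4|19)=+1; (−1)^{-2·-2·9}·(+1)^-2·(+1)^-2 = +1.
v=5: a=5^6·(≡4), b=5^4·(≡3) mod 5; (4|5)=+1, (3|5)=-1; (−1)^{6·4·2}·(+1)^4·(-1)^6 = +1.
(-21, -1722 / ℚ) ramifies at {3, ∞}: a division algebra.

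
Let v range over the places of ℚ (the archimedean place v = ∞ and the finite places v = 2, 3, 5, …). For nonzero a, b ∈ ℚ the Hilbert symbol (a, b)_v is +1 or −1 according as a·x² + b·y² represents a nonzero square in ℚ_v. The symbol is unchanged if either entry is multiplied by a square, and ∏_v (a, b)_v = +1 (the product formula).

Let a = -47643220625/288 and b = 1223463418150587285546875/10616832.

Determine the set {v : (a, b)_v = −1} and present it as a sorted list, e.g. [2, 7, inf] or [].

(a, b) ≡ (-25714, 22) mod (ℚ^×)²; places V = {2, 3, 5, 7, 11, 13, 23, 43, ∞}.
(a,b)_2: α=-5, β=-17; u≡7, v≡3 (mod 8); ε(u)ε(v)=1·1, αω(v)=-5·1, βω(u)=-17·0; sum ≡ 0  ⇒  +1.
(a,b)_∞: sgn(-25714)=−, sgn(22)=+, so +1.
(a,b)_7: α=2, u≡1; β=6, v≡2 (mod 7); (1|7)=+1, (2|7)=+1; sign (−1)^0·+1^6·+1^2 = +1.
(a,b)_5: α=4, u≡4; β=8, v≡3 (mod 5); (4|5)=+1, (3|5)=-1; sign (−1)^0·+1^8·-1^4 = +1.
(a,b)_13: α=1, u≡6; β=2, v≡9 (mod 13); (6|13)=-1, (9|13)=+1; sign (−1)^0·-1^2·+1^1 = +1.
(a,b)_23: α=1, u≡4; β=2, v≡7 (mod 23); (4|23)=+1, (7|23)=-1; sign (−1)^0·+1^2·-1^1 = -1.
(a,b)_43: α=1, u≡21; β=2, v≡5 (mod 43); (21|43)=+1, (5|43)=-1; sign (−1)^0·+1^2·-1^1 = -1.
(a,b)_11: α=2, u≡1; β=5, v≡7 (mod 11); (1|11)=+1, (7|11)=-1; sign (−1)^0·+1^5·-1^2 = +1.
(a,b)_3: α=-2, u≡2; β=-4, v≡1 (mod 3); (2|3)=-1, (1|3)=+1; sign (−1)^0·-1^-4·+1^-2 = +1.
|Ram(-25714, 22)| = 2, even; anisotropic at {23, 43}.

[23, 43]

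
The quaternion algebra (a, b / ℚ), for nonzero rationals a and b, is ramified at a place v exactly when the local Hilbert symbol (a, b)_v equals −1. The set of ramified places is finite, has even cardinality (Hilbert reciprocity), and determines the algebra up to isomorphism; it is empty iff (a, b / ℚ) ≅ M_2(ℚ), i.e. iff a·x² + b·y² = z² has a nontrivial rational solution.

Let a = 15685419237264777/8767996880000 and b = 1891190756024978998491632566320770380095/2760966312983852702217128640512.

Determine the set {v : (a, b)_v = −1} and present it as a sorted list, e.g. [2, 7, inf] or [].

(a, b) ≡ (546, 910) mod (ℚ^×)²; places V = {2, 3, 5, 7, 11, 13, 19, 29, 41, ∞}.
(a,b)_5: α=-4, u≡4; β=1, v≡2 (mod 5); (4|5)=+1, (2|5)=-1; sign (−1)^0·+1^1·-1^-4 = +1.
(a,b)_13: α=1, u≡10; β=5, v≡8 (mod 13); (10|13)=+1, (8|13)=-1; sign (−1)^0·+1^5·-1^1 = -1.
(a,b)_3: α=1, u≡2; β=2, v≡1 (mod 3); (2|3)=-1, (1|3)=+1; sign (−1)^0·-1^2·+1^1 = +1.
(a,b)_7: α=11, u≡1; β=33, v≡2 (mod 7); (1|7)=+1, (2|7)=+1; sign (−1)^1·+1^33·+1^11 = -1.
(a,b)_29: α=-2, u≡16; β=-6, v≡14 (mod 29); (16|29)=+1, (14|29)=-1; sign (−1)^0·+1^-6·-1^-2 = +1.
(a,b)_11: α=2, u≡8; β=4, v≡7 (mod 11); (8|11)=-1, (7|11)=-1; sign (−1)^0·-1^4·-1^2 = +1.
(a,b)_41: α=2, u≡6; β=0, v≡32 (mod 41); (6|41)=-1, (32|41)=+1; sign (−1)^0·-1^0·+1^2 = +1.
(a,b)_19: α=-4, u≡15; β=-12, v≡17 (mod 19); (15|19)=-1, (17|19)=+1; sign (−1)^0·-1^-12·+1^-4 = +1.
(a,b)_2: α=-7, β=-21; u≡1, v≡7 (mod 8); ε(u)ε(v)=0·1, αω(v)=-7·0, βω(u)=-21·0; sum ≡ 0  ⇒  +1.
(a,b)_∞: sgn(546)=+, sgn(910)=+, so +1.
Ram(546, 910) = {7, 13}; no ℚ_7-point on the conic.

[7, 13]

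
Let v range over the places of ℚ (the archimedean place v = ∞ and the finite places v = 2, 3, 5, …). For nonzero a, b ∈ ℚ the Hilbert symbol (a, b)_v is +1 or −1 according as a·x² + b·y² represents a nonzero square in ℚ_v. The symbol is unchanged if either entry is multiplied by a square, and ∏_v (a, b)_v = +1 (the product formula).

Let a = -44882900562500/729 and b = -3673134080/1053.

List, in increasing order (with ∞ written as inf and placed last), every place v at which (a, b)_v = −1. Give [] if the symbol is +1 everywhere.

Mod squares: a ≡ -1001, b ≡ -65. Check v ∈ {∞, 2, 3, 5, 7, 11, 13}.
v=13: a=13^1·(≡10), b=13^-1·(≡7) mod 13; (10|13)=+1, (7|13)=-1; (−1)^{1·-1·6}·(+1)^-1·(-1)^1 = -1.
v=2: v_2(a)=2, v_2(b)=10; units ≡ 7, 7 (mod 8); ε·ε+αω+βω = 1·1+2·0+10·0 ≡ 1  ⇒  (a,b)_2 = -1.
v=7: a=7^3·(≡1), b=7^2·(≡3) mod 7; (1|7)=+1, (3|7)=-1; (−1)^{3·2·3}·(+1)^2·(-1)^3 = -1.
v=11: a=11^5·(≡10), b=11^4·(≡1) mod 11; (10|11)=-1, (1|11)=+1; (−1)^{5·4·5}·(-1)^4·(+1)^5 = +1.
v=∞: -1001 < 0 and -65 < 0  ⇒  (a,b)_∞ = -1.
v=3: a=3^-6·(≡1), b=3^-4·(≡1) mod 3; (1|3)=+1, (1|3)=+1; (−1)^{-6·-4·1}·(+1)^-4·(+1)^-6 = +1.
v=5: a=5^6·(≡1), b=5^1·(≡3) mod 5; (1|5)=+1, (3|5)=-1; (−1)^{6·1·2}·(+1)^1·(-1)^6 = +1.
(-1001, -65 / ℚ) ramifies at {2, 7, 13, ∞}: a division algebra.

[2, 7, 13, inf]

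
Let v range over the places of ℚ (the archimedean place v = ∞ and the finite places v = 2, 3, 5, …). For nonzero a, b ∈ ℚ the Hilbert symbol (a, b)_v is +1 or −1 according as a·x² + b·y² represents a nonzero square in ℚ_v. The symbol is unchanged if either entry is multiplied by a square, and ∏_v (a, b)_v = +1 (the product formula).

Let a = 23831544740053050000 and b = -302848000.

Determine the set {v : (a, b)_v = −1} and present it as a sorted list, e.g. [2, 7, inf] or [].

(a, b) ≡ (2145, -70) mod (ℚ^×)²; places V = {2, 3, 5, 7, 11, 13, ∞}.
(a,b)_7: α=2, u≡6; β=1, v≡4 (mod 7); (6|7)=-1, (4|7)=+1; sign (−1)^0·-1^1·+1^2 = -1.
(a,b)_13: α=5, u≡9; β=2, v≡11 (mod 13); (9|13)=+1, (11|13)=-1; sign (−1)^0·+1^2·-1^5 = -1.
(a,b)_∞: sgn(2145)=+, sgn(-70)=−, so +1.
(a,b)_3: α=9, u≡1; β=0, v≡2 (mod 3); (1|3)=+1, (2|3)=-1; sign (−1)^0·+1^0·-1^9 = -1.
(a,b)_5: α=5, u≡1; β=3, v≡1 (mod 5); (1|5)=+1, (1|5)=+1; sign (−1)^0·+1^3·+1^5 = +1.
(a,b)_11: α=3, u≡10; β=0, v≡7 (mod 11); (10|11)=-1, (7|11)=-1; sign (−1)^0·-1^0·-1^3 = -1.
(a,b)_2: α=4, β=11; u≡1, v≡5 (mod 8); ε(u)ε(v)=0·0, αω(v)=4·1, βω(u)=11·0; sum ≡ 0  ⇒  +1.
Ram(2145, -70) = {3, 7, 11, 13}; no ℚ_3-point on the conic.

[3, 7, 11, 13]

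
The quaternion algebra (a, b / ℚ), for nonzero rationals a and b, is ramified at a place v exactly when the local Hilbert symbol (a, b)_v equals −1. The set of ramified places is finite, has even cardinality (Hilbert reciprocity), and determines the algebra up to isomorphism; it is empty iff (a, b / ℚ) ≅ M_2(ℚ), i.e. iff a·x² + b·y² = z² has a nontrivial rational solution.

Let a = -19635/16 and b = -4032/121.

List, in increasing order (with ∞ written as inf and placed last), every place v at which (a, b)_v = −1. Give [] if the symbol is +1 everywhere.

(a, b) ≡ (-19635, -7) mod (ℚ^×)²; places V = {2, 3, 5, 7, 11, 17, ∞}.
(a,b)_7: α=1, u≡1; β=1, v≡6 (mod 7); (1|7)=+1, (6|7)=-1; sign (−1)^1·+1^1·-1^1 = +1.
(a,b)_2: α=-4, β=6; u≡5, v≡1 (mod 8); ε(u)ε(v)=0·0, αω(v)=-4·0, βω(u)=6·1; sum ≡ 0  ⇒  +1.
(a,b)_17: α=1, u≡16; β=0, v≡7 (mod 17); (16|17)=+1, (7|17)=-1; sign (−1)^0·+1^0·-1^1 = -1.
(a,b)_∞: sgn(-19635)=−, sgn(-7)=−, so -1.
(a,b)_3: α=1, u≡1; β=2, v≡2 (mod 3); (1|3)=+1, (2|3)=-1; sign (−1)^0·+1^2·-1^1 = -1.
(a,b)_5: α=1, u≡3; β=0, v≡3 (mod 5); (3|5)=-1, (3|5)=-1; sign (−1)^0·-1^0·-1^1 = -1.
(a,b)_11: α=1, u≡6; β=-2, v≡5 (mod 11); (6|11)=-1, (5|11)=+1; sign (−1)^0·-1^-2·+1^1 = +1.
|Ram(-19635, -7)| = 4, even; anisotropic at {3, 5, 17, ∞}.

[3, 5, 17, inf]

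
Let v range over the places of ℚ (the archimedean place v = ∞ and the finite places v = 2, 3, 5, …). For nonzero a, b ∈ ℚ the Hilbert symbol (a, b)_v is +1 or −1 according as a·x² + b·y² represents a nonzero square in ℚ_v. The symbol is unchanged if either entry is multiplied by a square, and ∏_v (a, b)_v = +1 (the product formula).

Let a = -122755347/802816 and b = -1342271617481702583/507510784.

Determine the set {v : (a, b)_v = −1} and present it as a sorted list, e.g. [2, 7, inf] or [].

(a, b) ≡ (-667, -453583) mod (ℚ^×)²; places V = {2, 3, 7, 11, 13, 23, 29, 37, 41, ∞}.
(a,b)_41: α=0, u≡7; β=1, v≡13 (mod 41); (7|41)=-1, (13|41)=-1; sign (−1)^0·-1^1·-1^0 = -1.
(a,b)_13: α=2, u≡12; β=7, v≡9 (mod 13); (12|13)=+1, (9|13)=+1; sign (−1)^0·+1^7·+1^2 = +1.
(a,b)_11: α=2, u≡4; β=-2, v≡7 (mod 11); (4|11)=+1, (7|11)=-1; sign (−1)^0·+1^-2·-1^2 = +1.
(a,b)_23: α=1, u≡7; β=1, v≡13 (mod 23); (7|23)=-1, (13|23)=+1; sign (−1)^1·-1^1·+1^1 = +1.
(a,b)_∞: sgn(-667)=−, sgn(-453583)=−, so -1.
(a,b)_3: α=2, u≡2; β=6, v≡2 (mod 3); (2|3)=-1, (2|3)=-1; sign (−1)^0·-1^6·-1^2 = +1.
(a,b)_37: α=0, u≡4; β=1, v≡26 (mod 37); (4|37)=+1, (26|37)=+1; sign (−1)^0·+1^1·+1^0 = +1.
(a,b)_2: α=-14, β=-22; u≡5, v≡1 (mod 8); ε(u)ε(v)=0·0, αω(v)=-14·0, βω(u)=-22·1; sum ≡ 0  ⇒  +1.
(a,b)_7: α=-2, u≡5; β=0, v≡6 (mod 7); (5|7)=-1, (6|7)=-1; sign (−1)^0·-1^0·-1^-2 = +1.
(a,b)_29: α=1, u≡24; β=2, v≡25 (mod 29); (24|29)=+1, (25|29)=+1; sign (−1)^0·+1^2·+1^1 = +1.
Ram(-667, -453583) = {41, ∞}; no ℚ_41-point on the conic.

[41, inf]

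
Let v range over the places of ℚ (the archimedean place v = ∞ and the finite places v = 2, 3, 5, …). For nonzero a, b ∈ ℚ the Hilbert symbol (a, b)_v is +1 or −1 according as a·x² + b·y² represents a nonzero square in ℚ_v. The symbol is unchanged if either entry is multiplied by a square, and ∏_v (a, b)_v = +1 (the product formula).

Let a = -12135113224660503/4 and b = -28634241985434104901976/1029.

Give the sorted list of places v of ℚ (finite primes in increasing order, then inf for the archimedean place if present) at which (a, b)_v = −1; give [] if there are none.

[43, inf]

(a, b) ≡ (-87, -74046) mod (ℚ^×)²; places V = {2, 3, 7, 11, 29, 31, 41, 43, ∞}.
(a,b)_41: α=2, u≡32; β=3, v≡16 (mod 41); (32|41)=+1, (16|41)=+1; sign (−1)^0·+1^3·+1^2 = +1.
(a,b)_29: α=3, u≡2; β=4, v≡7 (mod 29); (2|29)=-1, (7|29)=+1; sign (−1)^0·-1^4·+1^3 = +1.
(a,b)_2: α=-2, β=3; u≡1, v≡1 (mod 8); ε(u)ε(v)=0·0, αω(v)=-2·0, βω(u)=3·0; sum ≡ 0  ⇒  +1.
(a,b)_7: α=2, u≡4; β=-3, v≡6 (mod 7); (4|7)=+1, (6|7)=-1; sign (−1)^0·+1^-3·-1^2 = +1.
(a,b)_∞: sgn(-87)=−, sgn(-74046)=−, so -1.
(a,b)_43: α=2, u≡5; β=3, v≡14 (mod 43); (5|43)=-1, (14|43)=+1; sign (−1)^0·-1^3·+1^2 = -1.
(a,b)_31: α=0, u≡30; β=4, v≡22 (mod 31); (30|31)=-1, (22|31)=-1; sign (−1)^0·-1^4·-1^0 = +1.
(a,b)_3: α=3, u≡1; β=-1, v≡2 (mod 3); (1|3)=+1, (2|3)=-1; sign (−1)^1·+1^-1·-1^3 = +1.
(a,b)_11: α=2, u≡3; β=0, v≡10 (mod 11); (3|11)=+1, (10|11)=-1; sign (−1)^0·+1^0·-1^2 = +1.
Ram(-87, -74046) = {43, ∞}; no ℚ_43-point on the conic.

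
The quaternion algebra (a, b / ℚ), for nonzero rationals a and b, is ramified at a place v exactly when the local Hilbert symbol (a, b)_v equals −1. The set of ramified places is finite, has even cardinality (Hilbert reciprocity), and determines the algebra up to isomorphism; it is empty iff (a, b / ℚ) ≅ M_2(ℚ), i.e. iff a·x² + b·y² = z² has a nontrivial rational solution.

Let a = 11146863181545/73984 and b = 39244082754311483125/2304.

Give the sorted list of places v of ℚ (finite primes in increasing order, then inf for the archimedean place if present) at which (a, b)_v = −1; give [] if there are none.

Mod squares: a ≡ 414305, b ≡ 517. Check v ∈ {∞, 2, 3, 5, 7, 11, 13, 17, 19, 41, 43, 47}.
v=5: a=5^1·(≡1), b=5^4·(≡2) mod 5; (1|5)=+1, (2|5)=-1; (−1)^{1·4·2}·(+1)^4·(-1)^1 = -1.
v=2: v_2(a)=-8, v_2(b)=-8; units ≡ 1, 5 (mod 8); ε·ε+αω+βω = 0·0+-8·1+-8·0 ≡ 0  ⇒  (a,b)_2 = +1.
v=∞: 414305 > 0 and 517 > 0  ⇒  (a,b)_∞ = +1.
v=11: a=11^0·(≡4), b=11^1·(≡4) mod 11; (4|11)=+1, (4|11)=+1; (−1)^{0·1·5}·(+1)^1·(+1)^0 = +1.
v=43: a=43^1·(≡32), b=43^2·(≡15) mod 43; (32|43)=-1, (15|43)=+1; (−1)^{1·2·21}·(-1)^2·(+1)^1 = +1.
v=17: a=17^-2·(≡9), b=17^0·(≡3) mod 17; (9|17)=+1, (3|17)=-1; (−1)^{-2·0·8}·(+1)^0·(-1)^-2 = +1.
v=7: a=7^2·(≡3), b=7^2·(≡3) mod 7; (3|7)=-1, (3|7)=-1; (−1)^{2·2·3}·(-1)^2·(-1)^2 = +1.
v=41: a=41^1·(≡11), b=41^2·(≡25) mod 41; (11|41)=-1, (25|41)=+1; (−1)^{1·2·20}·(-1)^2·(+1)^1 = +1.
v=3: a=3^2·(≡2), b=3^-2·(≡1) mod 3; (2|3)=-1, (1|3)=+1; (−1)^{2·-2·1}·(-1)^-2·(+1)^2 = +1.
v=47: a=47^1·(≡46), b=47^3·(≡20) mod 47; (46|47)=-1, (20|47)=-1; (−1)^{1·3·23}·(-1)^3·(-1)^1 = -1.
v=13: a=13^2·(≡11), b=13^0·(≡4) mod 13; (11|13)=-1, (4|13)=+1; (−1)^{2·0·6}·(-1)^0·(+1)^2 = +1.
v=19: a=19^2·(≡2), b=19^2·(≡17) mod 19; (2|19)=-1, (17|19)=+1; (−1)^{2·2·9}·(-1)^2·(+1)^2 = +1.
(414305, 517 / ℚ) ramifies at {5, 47}: a division algebra.

[5, 47]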